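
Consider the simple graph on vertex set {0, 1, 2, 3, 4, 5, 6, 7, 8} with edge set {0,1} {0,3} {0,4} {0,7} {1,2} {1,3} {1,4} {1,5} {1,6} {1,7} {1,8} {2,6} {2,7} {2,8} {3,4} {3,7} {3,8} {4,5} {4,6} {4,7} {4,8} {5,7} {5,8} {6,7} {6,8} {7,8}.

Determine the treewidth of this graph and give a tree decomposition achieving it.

Every bag has size at most 5, so the width is 5 − 1 = 4 and tw(G) ≤ 4. Conversely, {1, 2, 6, 7, 8} is a clique of size 5, and the vertices of any clique must share a bag in every tree decomposition; so some bag has ≥ 5 vertices and tw(G) ≥ 4. The upper and lower bounds meet at 4, so that is the treewidth.

Treewidth 4.
One optimal decomposition is:
Bags: B1 = {1, 4, 6, 7, 8}  B2 = {1, 2, 6, 7, 8}  B3 = {1, 3, 4, 7, 8}  B4 = {0, 1, 3, 4, 7}  B5 = {1, 4, 5, 7, 8}
Tree: B1–B2, B1–B3, B3–B4, B1–B5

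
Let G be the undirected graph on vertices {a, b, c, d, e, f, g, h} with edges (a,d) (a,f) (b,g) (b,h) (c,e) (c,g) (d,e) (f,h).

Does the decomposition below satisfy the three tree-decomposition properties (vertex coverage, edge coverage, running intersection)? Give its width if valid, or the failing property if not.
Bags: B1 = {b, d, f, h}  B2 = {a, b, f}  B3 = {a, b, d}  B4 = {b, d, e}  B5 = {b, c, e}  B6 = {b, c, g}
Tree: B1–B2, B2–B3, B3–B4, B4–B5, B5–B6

No — bags containing vertex d are not connected in the tree.

A tree decomposition must satisfy three properties: every vertex lies in some bag; for every edge, both endpoints lie together in some bag; and for every vertex, the bags containing it form a connected subtree. Here bags containing vertex d are not connected in the tree, so the decomposition is invalid.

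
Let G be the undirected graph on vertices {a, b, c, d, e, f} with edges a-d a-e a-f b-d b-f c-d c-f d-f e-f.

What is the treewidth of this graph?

A width-2 tree decomposition is:
Bags: B1 = {a, d, f}  B2 = {c, d, f}  B3 = {b, d, f}  B4 = {a, e, f}
Tree: B1–B2, B2–B3, B1–B4
Every bag has size at most 3, so the width is 3 − 1 = 2 and tw(G) ≤ 2. Conversely, {c, d, f} is a clique of size 3, and the vertices of any clique must share a bag in every tree decomposition; so some bag has ≥ 3 vertices and tw(G) ≥ 2. Combining the bounds, tw(G) = 2.

2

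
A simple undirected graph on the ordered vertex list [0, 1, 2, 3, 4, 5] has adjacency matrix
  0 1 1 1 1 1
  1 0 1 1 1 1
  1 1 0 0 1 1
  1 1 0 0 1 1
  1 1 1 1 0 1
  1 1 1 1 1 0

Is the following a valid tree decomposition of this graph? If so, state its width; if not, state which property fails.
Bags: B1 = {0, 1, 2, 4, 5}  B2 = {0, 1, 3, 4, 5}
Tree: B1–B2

Every vertex of G appears in some bag (union = {0, 1, 2, 3, 4, 5}); every edge is covered by a bag; and for each vertex v the set of bags containing v is connected in the bag tree. The decomposition is therefore valid. The largest bag has 5 vertices, so the width is 4.

Yes; width 4.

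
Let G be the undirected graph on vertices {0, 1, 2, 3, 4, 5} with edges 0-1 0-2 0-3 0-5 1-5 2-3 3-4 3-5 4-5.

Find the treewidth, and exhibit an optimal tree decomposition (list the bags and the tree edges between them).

Treewidth 2.
Bags: B1 = {0, 3, 5}  B2 = {0, 2, 3}  B3 = {3, 4, 5}  B4 = {0, 1, 5}
Tree: B1–B2, B1–B3, B1–B4

The largest bag has 3 vertices, giving width 2; this decomposition certifies tw(G) ≤ 2. Conversely, {0, 1, 5} is a clique of size 3, and the vertices of any clique must share a bag in every tree decomposition; so some bag has ≥ 3 vertices and tw(G) ≥ 2. The upper and lower bounds meet at 2, so that is the treewidth.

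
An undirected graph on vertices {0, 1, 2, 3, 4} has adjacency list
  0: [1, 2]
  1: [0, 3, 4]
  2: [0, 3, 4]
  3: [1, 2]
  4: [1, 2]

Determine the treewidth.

A width-2 tree decomposition is:
Bags: B1 = {1, 2, 4}  B2 = {0, 1, 2}  B3 = {1, 2, 3}
Tree: B1–B2, B2–B3
Every bag has size at most 3, so the width is 3 − 1 = 2 and tw(G) ≤ 2. For the lower bound, G contains the cycle 1–4–2–0–1, so G is not a forest; only forests have treewidth ≤ 1, hence tw(G) ≥ 2. Hence tw(G) = 2 exactly.

2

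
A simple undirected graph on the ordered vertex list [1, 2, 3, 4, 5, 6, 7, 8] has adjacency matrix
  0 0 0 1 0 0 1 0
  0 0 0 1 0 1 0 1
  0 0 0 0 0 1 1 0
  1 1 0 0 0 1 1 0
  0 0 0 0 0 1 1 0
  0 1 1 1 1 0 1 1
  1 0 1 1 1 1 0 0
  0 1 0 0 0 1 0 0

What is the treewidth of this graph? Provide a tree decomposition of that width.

Each bag holds 3 vertices, so the decomposition has width 2, which upper-bounds the treewidth. On the other hand G contains the 3-clique {1, 4, 7}. A clique must lie in a single bag of any decomposition, so no decomposition can have width below 2. Combining the bounds, tw(G) = 2.

Treewidth 2.
One optimal decomposition is:
Bags: B1 = {4, 6, 7}  B2 = {3, 6, 7}  B3 = {2, 4, 6}  B4 = {1, 4, 7}  B5 = {2, 6, 8}  B6 = {5, 6, 7}
Tree: B1–B2, B1–B3, B1–B4, B3–B5, B2–B6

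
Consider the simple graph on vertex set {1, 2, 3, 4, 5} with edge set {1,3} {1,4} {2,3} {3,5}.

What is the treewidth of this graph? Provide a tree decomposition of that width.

Every bag has size at most 2, so the width is 2 − 1 = 1 and tw(G) ≤ 1. Since G has at least one edge (e.g. 3–1), it is not an edgeless graph, so tw(G) ≥ 1. The upper and lower bounds meet at 1, so that is the treewidth.

Treewidth 1.
One optimal decomposition is:
Bags: B1 = {1, 3}  B2 = {3, 5}  B3 = {2, 3}  B4 = {1, 4}
Tree: B1–B2, B2–B3, B1–B4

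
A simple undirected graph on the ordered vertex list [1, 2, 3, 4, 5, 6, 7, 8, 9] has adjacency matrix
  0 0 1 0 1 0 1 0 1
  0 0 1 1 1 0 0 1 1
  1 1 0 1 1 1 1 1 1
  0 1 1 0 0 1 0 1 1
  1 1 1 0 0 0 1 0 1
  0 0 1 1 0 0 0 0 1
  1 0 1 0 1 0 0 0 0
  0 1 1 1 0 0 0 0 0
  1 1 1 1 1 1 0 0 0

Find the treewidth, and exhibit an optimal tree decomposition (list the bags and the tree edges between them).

The largest bag has 4 vertices, giving width 3; this decomposition certifies tw(G) ≤ 3. For the lower bound, the 4 vertices {2, 3, 4, 8} are pairwise adjacent, and any tree decomposition puts a clique entirely inside one bag — forcing width ≥ 3. The upper and lower bounds meet at 3, so that is the treewidth.

Treewidth 3.
Bags: B1 = {2, 3, 5, 9}  B2 = {2, 3, 4, 9}  B3 = {1, 3, 5, 9}  B4 = {2, 3, 4, 8}  B5 = {1, 3, 5, 7}  B6 = {3, 4, 6, 9}
Tree: B1–B2, B1–B3, B2–B4, B3–B5, B2–B6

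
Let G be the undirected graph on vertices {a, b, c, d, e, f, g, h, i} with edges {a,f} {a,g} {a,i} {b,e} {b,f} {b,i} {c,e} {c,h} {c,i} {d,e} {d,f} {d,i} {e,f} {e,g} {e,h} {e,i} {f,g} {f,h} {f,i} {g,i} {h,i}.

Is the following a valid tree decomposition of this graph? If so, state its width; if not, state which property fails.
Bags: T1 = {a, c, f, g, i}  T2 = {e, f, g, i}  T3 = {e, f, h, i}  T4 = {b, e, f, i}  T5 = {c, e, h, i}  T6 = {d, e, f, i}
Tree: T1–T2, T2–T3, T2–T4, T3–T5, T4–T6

No — bags containing vertex c are not connected in the tree.

A tree decomposition must satisfy three properties: every vertex lies in some bag; for every edge, both endpoints lie together in some bag; and for every vertex, the bags containing it form a connected subtree. Here bags containing vertex c are not connected in the tree, so the decomposition is invalid.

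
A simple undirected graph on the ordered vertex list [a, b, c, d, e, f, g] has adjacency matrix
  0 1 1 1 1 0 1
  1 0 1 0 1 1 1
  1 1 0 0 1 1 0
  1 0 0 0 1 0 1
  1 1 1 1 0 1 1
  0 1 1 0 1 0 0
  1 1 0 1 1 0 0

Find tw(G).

A width-3 tree decomposition is:
Bags: B1 = {a, b, c, e}  B2 = {a, b, e, g}  B3 = {b, c, e, f}  B4 = {a, d, e, g}
Tree: B1–B2, B1–B3, B2–B4
The largest bag has 4 vertices, giving width 3; this decomposition certifies tw(G) ≤ 3. For the lower bound, the 4 vertices {a, d, e, g} are pairwise adjacent, and any tree decomposition puts a clique entirely inside one bag — forcing width ≥ 3. Therefore the treewidth is 3.

3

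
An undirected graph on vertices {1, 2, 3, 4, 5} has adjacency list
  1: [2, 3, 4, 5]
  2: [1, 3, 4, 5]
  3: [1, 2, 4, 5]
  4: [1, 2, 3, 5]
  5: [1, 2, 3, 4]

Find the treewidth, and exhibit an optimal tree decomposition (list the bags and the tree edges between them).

A single bag containing all 5 vertices is trivially a valid decomposition of width 4. Conversely, {1, 2, 3, 4, 5} is a clique of size 5, and the vertices of any clique must share a bag in every tree decomposition; so some bag has ≥ 5 vertices and tw(G) ≥ 4. Therefore the treewidth is 4.

Treewidth 4.
One such decomposition:
Bags: B1 = {1, 2, 3, 4, 5}
Tree: (single bag)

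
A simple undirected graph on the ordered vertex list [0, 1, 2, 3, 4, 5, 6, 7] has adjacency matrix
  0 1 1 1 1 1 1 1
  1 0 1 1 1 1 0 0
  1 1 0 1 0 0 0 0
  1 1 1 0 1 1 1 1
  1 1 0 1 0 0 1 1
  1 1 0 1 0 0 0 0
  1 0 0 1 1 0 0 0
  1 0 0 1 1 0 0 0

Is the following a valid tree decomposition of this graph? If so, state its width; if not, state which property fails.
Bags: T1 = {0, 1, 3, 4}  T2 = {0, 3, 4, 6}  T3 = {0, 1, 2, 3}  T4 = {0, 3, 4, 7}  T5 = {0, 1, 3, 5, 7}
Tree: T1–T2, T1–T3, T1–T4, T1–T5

No — bags containing vertex 7 are not connected in the tree.

A tree decomposition must satisfy three properties: every vertex lies in some bag; for every edge, both endpoints lie together in some bag; and for every vertex, the bags containing it form a connected subtree. Here bags containing vertex 7 are not connected in the tree, so the decomposition is invalid.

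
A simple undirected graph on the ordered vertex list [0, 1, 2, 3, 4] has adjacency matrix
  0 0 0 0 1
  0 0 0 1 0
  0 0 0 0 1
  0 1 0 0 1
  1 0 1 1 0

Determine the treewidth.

A width-1 tree decomposition is:
Bags: B1 = {3, 4}  B2 = {0, 4}  B3 = {2, 4}  B4 = {1, 3}
Tree: B1–B2, B1–B3, B1–B4
Each bag holds 2 vertices, so the decomposition has width 1, which upper-bounds the treewidth. Any graph with an edge has treewidth ≥ 1, and G has the edge 3–4. Combining the bounds, tw(G) = 1.

1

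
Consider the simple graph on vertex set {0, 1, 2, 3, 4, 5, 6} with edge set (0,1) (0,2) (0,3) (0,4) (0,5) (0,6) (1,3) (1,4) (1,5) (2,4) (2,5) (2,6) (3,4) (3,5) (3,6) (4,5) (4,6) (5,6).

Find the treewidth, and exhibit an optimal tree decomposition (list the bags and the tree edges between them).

The largest bag has 5 vertices, giving width 4; this decomposition certifies tw(G) ≤ 4. For the lower bound, the 5 vertices {0, 2, 4, 5, 6} are pairwise adjacent, and any tree decomposition puts a clique entirely inside one bag — forcing width ≥ 4. Hence tw(G) = 4 exactly.

Treewidth 4.
Bags: B1 = {0, 2, 4, 5, 6}  B2 = {0, 3, 4, 5, 6}  B3 = {0, 1, 3, 4, 5}
Tree: B1–B2, B2–B3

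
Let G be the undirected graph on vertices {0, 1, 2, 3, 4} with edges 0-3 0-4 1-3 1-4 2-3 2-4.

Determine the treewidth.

2

A width-2 tree decomposition is:
Bags: B1 = {1, 3, 4}  B2 = {2, 3, 4}  B3 = {0, 3, 4}
Tree: B1–B2, B2–B3
Each bag holds 3 vertices, so the decomposition has width 2, which upper-bounds the treewidth. For the lower bound, G contains the cycle 4–1–3–2–4, so G is not a forest; only forests have treewidth ≤ 1, hence tw(G) ≥ 2. Combining the bounds, tw(G) = 2.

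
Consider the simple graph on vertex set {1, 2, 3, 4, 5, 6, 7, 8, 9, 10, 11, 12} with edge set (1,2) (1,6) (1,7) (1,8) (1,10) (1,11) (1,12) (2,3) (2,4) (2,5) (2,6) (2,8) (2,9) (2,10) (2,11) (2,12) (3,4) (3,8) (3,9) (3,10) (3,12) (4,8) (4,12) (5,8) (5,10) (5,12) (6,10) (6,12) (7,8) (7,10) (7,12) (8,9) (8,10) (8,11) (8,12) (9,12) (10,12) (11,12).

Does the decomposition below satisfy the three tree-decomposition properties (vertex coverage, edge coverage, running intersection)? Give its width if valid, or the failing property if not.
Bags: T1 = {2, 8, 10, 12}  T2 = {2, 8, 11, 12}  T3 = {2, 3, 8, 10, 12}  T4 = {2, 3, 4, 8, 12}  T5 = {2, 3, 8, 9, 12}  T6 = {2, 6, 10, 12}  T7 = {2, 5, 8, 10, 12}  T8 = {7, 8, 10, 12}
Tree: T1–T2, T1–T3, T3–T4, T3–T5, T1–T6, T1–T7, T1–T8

A tree decomposition must satisfy three properties: every vertex lies in some bag; for every edge, both endpoints lie together in some bag; and for every vertex, the bags containing it form a connected subtree. Here vertex 1 appears in no bag, so the decomposition is invalid.

No — vertex 1 appears in no bag.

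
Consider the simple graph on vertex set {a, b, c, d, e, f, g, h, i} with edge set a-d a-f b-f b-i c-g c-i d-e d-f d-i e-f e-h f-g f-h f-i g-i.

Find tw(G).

2

A width-2 tree decomposition is:
Bags: B1 = {a, d, f}  B2 = {d, f, i}  B3 = {f, g, i}  B4 = {d, e, f}  B5 = {c, g, i}  B6 = {e, f, h}  B7 = {b, f, i}
Tree: B1–B2, B2–B3, B2–B4, B3–B5, B4–B6, B3–B7
Each bag holds 3 vertices, so the decomposition has width 2, which upper-bounds the treewidth. On the other hand G contains the 3-clique {c, g, i}. A clique must lie in a single bag of any decomposition, so no decomposition can have width below 2. Hence tw(G) = 2 exactly.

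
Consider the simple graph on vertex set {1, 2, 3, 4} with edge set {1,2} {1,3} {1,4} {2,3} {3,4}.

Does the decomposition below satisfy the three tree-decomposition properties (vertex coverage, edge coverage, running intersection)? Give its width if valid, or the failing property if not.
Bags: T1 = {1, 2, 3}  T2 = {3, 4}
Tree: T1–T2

A tree decomposition must satisfy three properties: every vertex lies in some bag; for every edge, both endpoints lie together in some bag; and for every vertex, the bags containing it form a connected subtree. Here edge (1,4) lies in no bag, so the decomposition is invalid.

No — edge (1,4) lies in no bag.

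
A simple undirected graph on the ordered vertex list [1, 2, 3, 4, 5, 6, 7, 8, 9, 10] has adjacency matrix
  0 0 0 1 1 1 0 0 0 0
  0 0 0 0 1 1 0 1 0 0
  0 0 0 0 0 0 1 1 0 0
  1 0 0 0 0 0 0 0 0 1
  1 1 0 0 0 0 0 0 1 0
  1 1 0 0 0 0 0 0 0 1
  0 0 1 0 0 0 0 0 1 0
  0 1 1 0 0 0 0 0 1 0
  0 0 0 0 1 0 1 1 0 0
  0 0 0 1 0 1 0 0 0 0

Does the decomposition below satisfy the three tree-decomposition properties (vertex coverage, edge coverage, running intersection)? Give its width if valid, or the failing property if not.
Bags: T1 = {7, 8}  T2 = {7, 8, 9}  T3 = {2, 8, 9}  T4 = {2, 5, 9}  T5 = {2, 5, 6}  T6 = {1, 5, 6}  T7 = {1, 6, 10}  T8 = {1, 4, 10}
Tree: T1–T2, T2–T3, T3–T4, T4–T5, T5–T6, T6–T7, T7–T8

No — vertex 3 appears in no bag.

A tree decomposition must satisfy three properties: every vertex lies in some bag; for every edge, both endpoints lie together in some bag; and for every vertex, the bags containing it form a connected subtree. Here vertex 3 appears in no bag, so the decomposition is invalid.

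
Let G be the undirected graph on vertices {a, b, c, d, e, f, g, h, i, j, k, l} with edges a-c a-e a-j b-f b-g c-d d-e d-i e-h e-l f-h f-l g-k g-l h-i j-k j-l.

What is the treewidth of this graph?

3

A width-3 tree decomposition is:
Bags: B1 = {a, c, d, i}  B2 = {a, d, e, i}  B3 = {a, e, h, i}  B4 = {a, e, h, j}  B5 = {e, h, j, l}  B6 = {f, h, j, l}  B7 = {f, j, k, l}  B8 = {f, g, k, l}  B9 = {b, f, g, k}
Tree: B1–B2, B2–B3, B3–B4, B4–B5, B5–B6, B6–B7, B7–B8, B8–B9
Every bag has size at most 4, so the width is 4 − 1 = 3 and tw(G) ≤ 3. For the lower bound: the 4 vertex sets {c,d,i}, {a}, {e}, {f,h,j,l} are disjoint, each induces a connected subgraph, and every pair is joined by at least one edge of G. Contracting each set to a single vertex therefore yields K_{4} as a minor, and since treewidth is minor-monotone, tw(G) ≥ tw(K_{4}) = 3. The upper and lower bounds meet at 3, so that is the treewidth.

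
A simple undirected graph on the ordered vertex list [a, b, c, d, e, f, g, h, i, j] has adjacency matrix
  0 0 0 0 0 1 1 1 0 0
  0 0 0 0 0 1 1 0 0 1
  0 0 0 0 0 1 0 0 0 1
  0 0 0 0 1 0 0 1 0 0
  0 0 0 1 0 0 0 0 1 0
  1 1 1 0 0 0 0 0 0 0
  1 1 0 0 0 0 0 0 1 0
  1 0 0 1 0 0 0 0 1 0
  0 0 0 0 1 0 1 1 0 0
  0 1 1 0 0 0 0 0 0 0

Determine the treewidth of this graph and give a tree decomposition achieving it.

Treewidth 2.
Bags: B1 = {b, c, j}  B2 = {b, c, f}  B3 = {b, f, g}  B4 = {a, f, g}  B5 = {a, g, i}  B6 = {a, h, i}  B7 = {e, h, i}  B8 = {d, e, h}
Tree: B1–B2, B2–B3, B3–B4, B4–B5, B5–B6, B6–B7, B7–B8

The largest bag has 3 vertices, giving width 2; this decomposition certifies tw(G) ≤ 2. Since j–c–f–b–j is a cycle in G, G is not acyclic. Forests are exactly the graphs of treewidth ≤ 1, so tw(G) ≥ 2. Combining the bounds, tw(G) = 2.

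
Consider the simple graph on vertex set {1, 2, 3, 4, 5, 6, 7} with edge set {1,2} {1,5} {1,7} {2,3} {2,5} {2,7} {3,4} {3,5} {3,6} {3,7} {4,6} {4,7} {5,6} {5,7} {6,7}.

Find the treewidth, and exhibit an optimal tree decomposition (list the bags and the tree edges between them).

Treewidth 3.
Bags: B1 = {2, 3, 5, 7}  B2 = {3, 5, 6, 7}  B3 = {3, 4, 6, 7}  B4 = {1, 2, 5, 7}
Tree: B1–B2, B2–B3, B1–B4

Every bag has size at most 4, so the width is 4 − 1 = 3 and tw(G) ≤ 3. For the lower bound, the 4 vertices {1, 2, 5, 7} are pairwise adjacent, and any tree decomposition puts a clique entirely inside one bag — forcing width ≥ 3. Therefore the treewidth is 3.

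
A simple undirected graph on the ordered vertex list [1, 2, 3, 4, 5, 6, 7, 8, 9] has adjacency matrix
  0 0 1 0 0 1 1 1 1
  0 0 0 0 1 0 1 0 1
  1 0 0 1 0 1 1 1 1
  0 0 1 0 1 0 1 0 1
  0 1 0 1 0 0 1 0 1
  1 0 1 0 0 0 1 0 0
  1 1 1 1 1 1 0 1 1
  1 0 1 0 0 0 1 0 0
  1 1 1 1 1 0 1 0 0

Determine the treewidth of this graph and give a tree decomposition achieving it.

The largest bag has 4 vertices, giving width 3; this decomposition certifies tw(G) ≤ 3. For the lower bound, the 4 vertices {2, 5, 7, 9} are pairwise adjacent, and any tree decomposition puts a clique entirely inside one bag — forcing width ≥ 3. Hence tw(G) = 3 exactly.

Treewidth 3.
One optimal decomposition is:
Bags: B1 = {1, 3, 7, 9}  B2 = {1, 3, 6, 7}  B3 = {3, 4, 7, 9}  B4 = {4, 5, 7, 9}  B5 = {1, 3, 7, 8}  B6 = {2, 5, 7, 9}
Tree: B1–B2, B1–B3, B3–B4, B1–B5, B4–B6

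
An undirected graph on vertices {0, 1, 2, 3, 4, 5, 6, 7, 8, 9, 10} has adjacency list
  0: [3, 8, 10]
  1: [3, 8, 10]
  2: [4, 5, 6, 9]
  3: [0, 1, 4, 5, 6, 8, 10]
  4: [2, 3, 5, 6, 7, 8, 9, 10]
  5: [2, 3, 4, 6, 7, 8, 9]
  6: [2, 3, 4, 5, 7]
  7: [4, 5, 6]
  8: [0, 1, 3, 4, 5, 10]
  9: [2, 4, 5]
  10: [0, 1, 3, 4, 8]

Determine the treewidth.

A width-3 tree decomposition is:
Bags: B1 = {3, 4, 5, 8}  B2 = {3, 4, 5, 6}  B3 = {2, 4, 5, 6}  B4 = {4, 5, 6, 7}  B5 = {3, 4, 8, 10}  B6 = {2, 4, 5, 9}  B7 = {1, 3, 8, 10}  B8 = {0, 3, 8, 10}
Tree: B1–B2, B2–B3, B3–B4, B1–B5, B3–B6, B5–B7, B5–B8
The largest bag has 4 vertices, giving width 3; this decomposition certifies tw(G) ≤ 3. For the lower bound, the 4 vertices {0, 3, 8, 10} are pairwise adjacent, and any tree decomposition puts a clique entirely inside one bag — forcing width ≥ 3. The upper and lower bounds meet at 3, so that is the treewidth.

3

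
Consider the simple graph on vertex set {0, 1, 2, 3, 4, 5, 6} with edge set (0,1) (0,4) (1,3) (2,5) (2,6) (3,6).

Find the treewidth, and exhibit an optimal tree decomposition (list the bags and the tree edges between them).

Treewidth 1.
Bags: B1 = {0, 4}  B2 = {0, 1}  B3 = {1, 3}  B4 = {3, 6}  B5 = {2, 6}  B6 = {2, 5}
Tree: B1–B2, B2–B3, B3–B4, B4–B5, B5–B6

The largest bag has 2 vertices, giving width 1; this decomposition certifies tw(G) ≤ 1. Any graph with an edge has treewidth ≥ 1, and G has the edge 4–0. The upper and lower bounds meet at 1, so that is the treewidth.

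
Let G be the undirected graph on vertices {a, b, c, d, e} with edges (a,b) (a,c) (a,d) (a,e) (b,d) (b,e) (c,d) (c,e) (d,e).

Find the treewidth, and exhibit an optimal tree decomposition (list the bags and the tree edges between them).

The largest bag has 4 vertices, giving width 3; this decomposition certifies tw(G) ≤ 3. For the lower bound, the 4 vertices {a, c, d, e} are pairwise adjacent, and any tree decomposition puts a clique entirely inside one bag — forcing width ≥ 3. Therefore the treewidth is 3.

Treewidth 3.
One optimal decomposition is:
Bags: B1 = {a, b, d, e}  B2 = {a, c, d, e}
Tree: B1–B2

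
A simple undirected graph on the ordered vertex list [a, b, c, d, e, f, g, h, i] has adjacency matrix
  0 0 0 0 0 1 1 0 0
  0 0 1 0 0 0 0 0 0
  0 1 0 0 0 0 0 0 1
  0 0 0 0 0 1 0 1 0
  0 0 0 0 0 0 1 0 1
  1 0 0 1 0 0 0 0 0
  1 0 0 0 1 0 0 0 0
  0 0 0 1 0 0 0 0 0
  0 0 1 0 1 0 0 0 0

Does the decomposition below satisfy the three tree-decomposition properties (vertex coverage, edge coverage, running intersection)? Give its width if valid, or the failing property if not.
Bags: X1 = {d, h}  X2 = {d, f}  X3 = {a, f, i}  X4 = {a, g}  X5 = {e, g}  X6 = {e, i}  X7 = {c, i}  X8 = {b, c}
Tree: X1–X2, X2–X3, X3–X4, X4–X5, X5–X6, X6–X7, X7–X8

A tree decomposition must satisfy three properties: every vertex lies in some bag; for every edge, both endpoints lie together in some bag; and for every vertex, the bags containing it form a connected subtree. Here bags containing vertex i are not connected in the tree, so the decomposition is invalid.

No — bags containing vertex i are not connected in the tree.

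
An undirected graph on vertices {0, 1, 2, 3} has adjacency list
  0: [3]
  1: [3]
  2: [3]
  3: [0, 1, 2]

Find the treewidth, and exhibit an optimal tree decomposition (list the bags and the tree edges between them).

Treewidth 1.
One optimal decomposition is:
Bags: B1 = {1, 3}  B2 = {2, 3}  B3 = {0, 3}
Tree: B1–B2, B2–B3

The largest bag has 2 vertices, giving width 1; this decomposition certifies tw(G) ≤ 1. Since G has at least one edge (e.g. 1–3), it is not an edgeless graph, so tw(G) ≥ 1. Therefore the treewidth is 1.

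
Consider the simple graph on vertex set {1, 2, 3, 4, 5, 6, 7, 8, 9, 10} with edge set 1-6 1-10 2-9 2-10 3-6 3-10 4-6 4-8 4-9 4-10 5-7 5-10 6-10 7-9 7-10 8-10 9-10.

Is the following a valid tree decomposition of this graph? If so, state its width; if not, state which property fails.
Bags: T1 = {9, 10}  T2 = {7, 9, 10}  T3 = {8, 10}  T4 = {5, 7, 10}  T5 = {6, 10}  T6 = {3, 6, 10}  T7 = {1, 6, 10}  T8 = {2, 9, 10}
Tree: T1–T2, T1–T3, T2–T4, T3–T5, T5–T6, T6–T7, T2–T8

No — vertex 4 appears in no bag.

A tree decomposition must satisfy three properties: every vertex lies in some bag; for every edge, both endpoints lie together in some bag; and for every vertex, the bags containing it form a connected subtree. Here vertex 4 appears in no bag, so the decomposition is invalid.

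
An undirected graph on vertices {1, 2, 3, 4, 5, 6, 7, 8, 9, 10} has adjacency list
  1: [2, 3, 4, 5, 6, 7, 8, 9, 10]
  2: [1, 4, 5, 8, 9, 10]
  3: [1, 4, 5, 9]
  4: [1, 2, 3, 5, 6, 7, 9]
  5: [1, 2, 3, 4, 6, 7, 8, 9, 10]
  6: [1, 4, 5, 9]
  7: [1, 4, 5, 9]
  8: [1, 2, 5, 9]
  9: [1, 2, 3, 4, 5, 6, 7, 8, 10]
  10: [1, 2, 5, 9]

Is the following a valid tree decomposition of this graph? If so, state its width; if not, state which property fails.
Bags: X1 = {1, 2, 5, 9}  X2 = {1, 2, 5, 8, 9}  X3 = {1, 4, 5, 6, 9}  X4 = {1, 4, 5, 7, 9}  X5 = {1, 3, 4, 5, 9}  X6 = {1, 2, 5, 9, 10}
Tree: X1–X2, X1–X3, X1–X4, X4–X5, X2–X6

No — edge (4,2) lies in no bag.

A tree decomposition must satisfy three properties: every vertex lies in some bag; for every edge, both endpoints lie together in some bag; and for every vertex, the bags containing it form a connected subtree. Here edge (4,2) lies in no bag, so the decomposition is invalid.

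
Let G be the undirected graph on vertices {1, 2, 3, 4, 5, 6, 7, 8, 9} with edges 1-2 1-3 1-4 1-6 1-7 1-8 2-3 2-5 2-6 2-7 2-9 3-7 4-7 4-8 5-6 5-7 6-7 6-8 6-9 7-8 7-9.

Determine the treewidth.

A width-3 tree decomposition is:
Bags: B1 = {1, 4, 7, 8}  B2 = {1, 6, 7, 8}  B3 = {1, 2, 6, 7}  B4 = {2, 5, 6, 7}  B5 = {1, 2, 3, 7}  B6 = {2, 6, 7, 9}
Tree: B1–B2, B2–B3, B3–B4, B3–B5, B4–B6
Every bag has size at most 4, so the width is 4 − 1 = 3 and tw(G) ≤ 3. For the lower bound, the 4 vertices {1, 4, 7, 8} are pairwise adjacent, and any tree decomposition puts a clique entirely inside one bag — forcing width ≥ 3. Combining the bounds, tw(G) = 3.

3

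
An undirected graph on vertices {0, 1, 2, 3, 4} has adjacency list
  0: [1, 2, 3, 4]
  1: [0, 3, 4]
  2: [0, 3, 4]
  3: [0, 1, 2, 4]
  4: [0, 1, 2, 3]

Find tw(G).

A width-3 tree decomposition is:
Bags: B1 = {0, 2, 3, 4}  B2 = {0, 1, 3, 4}
Tree: B1–B2
Every bag has size at most 4, so the width is 4 − 1 = 3 and tw(G) ≤ 3. On the other hand G contains the 4-clique {0, 1, 3, 4}. A clique must lie in a single bag of any decomposition, so no decomposition can have width below 3. Hence tw(G) = 3 exactly.

3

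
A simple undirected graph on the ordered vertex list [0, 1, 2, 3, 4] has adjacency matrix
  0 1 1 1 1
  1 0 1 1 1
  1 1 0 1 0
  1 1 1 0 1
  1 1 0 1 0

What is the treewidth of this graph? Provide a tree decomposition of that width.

Treewidth 3.
Bags: B1 = {0, 1, 3, 4}  B2 = {0, 1, 2, 3}
Tree: B1–B2

The largest bag has 4 vertices, giving width 3; this decomposition certifies tw(G) ≤ 3. For the lower bound, the 4 vertices {0, 1, 2, 3} are pairwise adjacent, and any tree decomposition puts a clique entirely inside one bag — forcing width ≥ 3. Combining the bounds, tw(G) = 3.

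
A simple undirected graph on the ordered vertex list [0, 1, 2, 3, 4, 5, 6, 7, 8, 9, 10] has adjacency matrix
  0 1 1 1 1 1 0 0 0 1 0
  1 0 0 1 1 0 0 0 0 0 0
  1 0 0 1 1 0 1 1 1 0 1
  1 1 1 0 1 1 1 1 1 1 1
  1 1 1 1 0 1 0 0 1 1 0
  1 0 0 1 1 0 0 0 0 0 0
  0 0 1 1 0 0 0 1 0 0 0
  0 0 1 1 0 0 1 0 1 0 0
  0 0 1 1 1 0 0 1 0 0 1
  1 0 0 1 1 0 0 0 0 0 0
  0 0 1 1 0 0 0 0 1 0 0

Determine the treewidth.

A width-3 tree decomposition is:
Bags: B1 = {0, 2, 3, 4}  B2 = {0, 3, 4, 9}  B3 = {0, 1, 3, 4}  B4 = {0, 3, 4, 5}  B5 = {2, 3, 4, 8}  B6 = {2, 3, 7, 8}  B7 = {2, 3, 6, 7}  B8 = {2, 3, 8, 10}
Tree: B1–B2, B1–B3, B2–B4, B1–B5, B5–B6, B6–B7, B5–B8
The largest bag has 4 vertices, giving width 3; this decomposition certifies tw(G) ≤ 3. Conversely, {0, 1, 3, 4} is a clique of size 4, and the vertices of any clique must share a bag in every tree decomposition; so some bag has ≥ 4 vertices and tw(G) ≥ 3. The upper and lower bounds meet at 3, so that is the treewidth.

3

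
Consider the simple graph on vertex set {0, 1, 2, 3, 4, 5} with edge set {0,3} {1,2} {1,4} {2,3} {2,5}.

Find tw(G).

A width-1 tree decomposition is:
Bags: B1 = {1, 2}  B2 = {1, 4}  B3 = {2, 3}  B4 = {2, 5}  B5 = {0, 3}
Tree: B1–B2, B1–B3, B1–B4, B3–B5
Every bag has size at most 2, so the width is 2 − 1 = 1 and tw(G) ≤ 1. Since G has at least one edge (e.g. 1–2), it is not an edgeless graph, so tw(G) ≥ 1. Therefore the treewidth is 1.

1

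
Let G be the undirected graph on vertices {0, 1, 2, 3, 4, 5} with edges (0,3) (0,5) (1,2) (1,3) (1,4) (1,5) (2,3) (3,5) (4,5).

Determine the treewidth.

2

A width-2 tree decomposition is:
Bags: B1 = {1, 4, 5}  B2 = {1, 3, 5}  B3 = {0, 3, 5}  B4 = {1, 2, 3}
Tree: B1–B2, B2–B3, B2–B4
Every bag has size at most 3, so the width is 3 − 1 = 2 and tw(G) ≤ 2. Conversely, {0, 3, 5} is a clique of size 3, and the vertices of any clique must share a bag in every tree decomposition; so some bag has ≥ 3 vertices and tw(G) ≥ 2. Hence tw(G) = 2 exactly.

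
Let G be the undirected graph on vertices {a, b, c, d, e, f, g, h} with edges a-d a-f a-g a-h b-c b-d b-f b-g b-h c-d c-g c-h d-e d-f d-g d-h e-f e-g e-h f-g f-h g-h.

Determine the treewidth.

4

A width-4 tree decomposition is:
Bags: B1 = {b, d, f, g, h}  B2 = {a, d, f, g, h}  B3 = {b, c, d, g, h}  B4 = {d, e, f, g, h}
Tree: B1–B2, B1–B3, B2–B4
Every bag has size at most 5, so the width is 5 − 1 = 4 and tw(G) ≤ 4. Conversely, {b, c, d, g, h} is a clique of size 5, and the vertices of any clique must share a bag in every tree decomposition; so some bag has ≥ 5 vertices and tw(G) ≥ 4. Combining the bounds, tw(G) = 4.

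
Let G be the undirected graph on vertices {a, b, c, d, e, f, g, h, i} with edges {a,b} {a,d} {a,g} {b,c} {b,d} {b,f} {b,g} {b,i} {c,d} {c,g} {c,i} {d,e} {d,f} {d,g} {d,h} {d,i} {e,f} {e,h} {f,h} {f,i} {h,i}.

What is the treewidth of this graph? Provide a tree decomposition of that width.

Treewidth 3.
One optimal decomposition is:
Bags: B1 = {d, f, h, i}  B2 = {d, e, f, h}  B3 = {b, d, f, i}  B4 = {b, c, d, i}  B5 = {b, c, d, g}  B6 = {a, b, d, g}
Tree: B1–B2, B1–B3, B3–B4, B4–B5, B5–B6

Every bag has size at most 4, so the width is 4 − 1 = 3 and tw(G) ≤ 3. For the lower bound, the 4 vertices {d, e, f, h} are pairwise adjacent, and any tree decomposition puts a clique entirely inside one bag — forcing width ≥ 3. Hence tw(G) = 3 exactly.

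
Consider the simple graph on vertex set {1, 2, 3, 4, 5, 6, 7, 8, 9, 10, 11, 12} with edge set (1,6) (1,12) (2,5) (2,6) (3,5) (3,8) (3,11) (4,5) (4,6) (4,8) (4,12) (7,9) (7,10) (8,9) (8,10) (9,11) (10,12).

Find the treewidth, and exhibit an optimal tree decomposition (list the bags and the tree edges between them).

The largest bag has 4 vertices, giving width 3; this decomposition certifies tw(G) ≤ 3. For the lower bound: the 4 vertex sets {7,9,11}, {10}, {8}, {3,4,5,12} are disjoint, each induces a connected subgraph, and every pair is joined by at least one edge of G. Contracting each set to a single vertex therefore yields K_{4} as a minor, and since treewidth is minor-monotone, tw(G) ≥ tw(K_{4}) = 3. Hence tw(G) = 3 exactly.

Treewidth 3.
Bags: B1 = {7, 9, 10, 11}  B2 = {8, 9, 10, 11}  B3 = {3, 8, 10, 11}  B4 = {3, 8, 10, 12}  B5 = {3, 4, 8, 12}  B6 = {3, 4, 5, 12}  B7 = {1, 4, 5, 12}  B8 = {1, 4, 5, 6}  B9 = {1, 2, 5, 6}
Tree: B1–B2, B2–B3, B3–B4, B4–B5, B5–B6, B6–B7, B7–B8, B8–B9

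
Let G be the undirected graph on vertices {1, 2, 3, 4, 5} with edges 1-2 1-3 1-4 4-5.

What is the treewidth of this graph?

A width-1 tree decomposition is:
Bags: B1 = {1, 4}  B2 = {1, 2}  B3 = {4, 5}  B4 = {1, 3}
Tree: B1–B2, B1–B3, B2–B4
Every bag has size at most 2, so the width is 2 − 1 = 1 and tw(G) ≤ 1. G has an edge, so its treewidth is at least 1. Therefore the treewidth is 1.

1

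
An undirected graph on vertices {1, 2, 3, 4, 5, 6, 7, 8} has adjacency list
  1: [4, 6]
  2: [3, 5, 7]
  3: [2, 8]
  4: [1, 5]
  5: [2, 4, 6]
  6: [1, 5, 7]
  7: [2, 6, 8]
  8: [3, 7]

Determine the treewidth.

2

A width-2 tree decomposition is:
Bags: B1 = {1, 4, 5}  B2 = {1, 5, 6}  B3 = {2, 5, 6}  B4 = {2, 6, 7}  B5 = {2, 3, 7}  B6 = {3, 7, 8}
Tree: B1–B2, B2–B3, B3–B4, B4–B5, B5–B6
Every bag has size at most 3, so the width is 3 − 1 = 2 and tw(G) ≤ 2. For the lower bound, G contains the cycle 4–1–6–5–4, so G is not a forest; only forests have treewidth ≤ 1, hence tw(G) ≥ 2. Therefore the treewidth is 2.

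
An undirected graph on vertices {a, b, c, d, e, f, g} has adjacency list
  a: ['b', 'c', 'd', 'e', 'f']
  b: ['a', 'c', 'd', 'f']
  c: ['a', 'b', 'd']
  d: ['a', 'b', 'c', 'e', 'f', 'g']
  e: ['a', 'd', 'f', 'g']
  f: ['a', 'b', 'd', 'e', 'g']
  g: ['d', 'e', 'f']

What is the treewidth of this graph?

A width-3 tree decomposition is:
Bags: B1 = {a, b, d, f}  B2 = {a, d, e, f}  B3 = {a, b, c, d}  B4 = {d, e, f, g}
Tree: B1–B2, B1–B3, B2–B4
The largest bag has 4 vertices, giving width 3; this decomposition certifies tw(G) ≤ 3. On the other hand G contains the 4-clique {a, b, c, d}. A clique must lie in a single bag of any decomposition, so no decomposition can have width below 3. Hence tw(G) = 3 exactly.

3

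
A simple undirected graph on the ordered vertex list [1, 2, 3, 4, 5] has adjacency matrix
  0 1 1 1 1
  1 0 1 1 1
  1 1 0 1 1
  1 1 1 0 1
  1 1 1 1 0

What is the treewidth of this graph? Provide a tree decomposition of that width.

A single bag containing all 5 vertices is trivially a valid decomposition of width 4. Conversely, {1, 2, 3, 4, 5} is a clique of size 5, and the vertices of any clique must share a bag in every tree decomposition; so some bag has ≥ 5 vertices and tw(G) ≥ 4. Combining the bounds, tw(G) = 4.

Treewidth 4.
Bags: B1 = {1, 2, 3, 4, 5}
Tree: (single bag)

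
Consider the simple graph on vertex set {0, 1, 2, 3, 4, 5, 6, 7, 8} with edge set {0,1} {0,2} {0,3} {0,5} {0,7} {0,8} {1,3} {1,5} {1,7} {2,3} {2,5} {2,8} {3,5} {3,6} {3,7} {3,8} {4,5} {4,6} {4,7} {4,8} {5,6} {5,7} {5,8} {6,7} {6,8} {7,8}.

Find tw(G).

A width-4 tree decomposition is:
Bags: B1 = {0, 3, 5, 7, 8}  B2 = {0, 1, 3, 5, 7}  B3 = {0, 2, 3, 5, 8}  B4 = {3, 5, 6, 7, 8}  B5 = {4, 5, 6, 7, 8}
Tree: B1–B2, B1–B3, B1–B4, B4–B5
Each bag holds 5 vertices, so the decomposition has width 4, which upper-bounds the treewidth. On the other hand G contains the 5-clique {0, 2, 3, 5, 8}. A clique must lie in a single bag of any decomposition, so no decomposition can have width below 4. Therefore the treewidth is 4.

4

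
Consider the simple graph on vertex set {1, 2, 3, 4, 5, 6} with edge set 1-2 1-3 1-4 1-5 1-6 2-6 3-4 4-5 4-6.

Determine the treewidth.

A width-2 tree decomposition is:
Bags: B1 = {1, 4, 5}  B2 = {1, 4, 6}  B3 = {1, 3, 4}  B4 = {1, 2, 6}
Tree: B1–B2, B1–B3, B2–B4
The largest bag has 3 vertices, giving width 2; this decomposition certifies tw(G) ≤ 2. For the lower bound, the 3 vertices {1, 2, 6} are pairwise adjacent, and any tree decomposition puts a clique entirely inside one bag — forcing width ≥ 2. The upper and lower bounds meet at 2, so that is the treewidth.

2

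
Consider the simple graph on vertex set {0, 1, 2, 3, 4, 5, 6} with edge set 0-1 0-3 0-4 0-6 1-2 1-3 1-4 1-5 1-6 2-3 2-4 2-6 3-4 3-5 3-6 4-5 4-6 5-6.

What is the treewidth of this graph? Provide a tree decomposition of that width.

Treewidth 4.
One optimal decomposition is:
Bags: B1 = {0, 1, 3, 4, 6}  B2 = {1, 3, 4, 5, 6}  B3 = {1, 2, 3, 4, 6}
Tree: B1–B2, B2–B3

Every bag has size at most 5, so the width is 5 − 1 = 4 and tw(G) ≤ 4. For the lower bound, the 5 vertices {0, 1, 3, 4, 6} are pairwise adjacent, and any tree decomposition puts a clique entirely inside one bag — forcing width ≥ 4. Hence tw(G) = 4 exactly.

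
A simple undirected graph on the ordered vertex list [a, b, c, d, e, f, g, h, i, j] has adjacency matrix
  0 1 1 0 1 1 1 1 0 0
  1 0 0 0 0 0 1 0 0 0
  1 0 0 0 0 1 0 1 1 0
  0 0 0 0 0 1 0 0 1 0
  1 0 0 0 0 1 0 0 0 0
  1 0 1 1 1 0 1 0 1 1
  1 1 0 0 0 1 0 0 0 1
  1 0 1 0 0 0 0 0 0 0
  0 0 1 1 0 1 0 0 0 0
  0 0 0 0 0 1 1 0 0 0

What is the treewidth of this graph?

2

A width-2 tree decomposition is:
Bags: B1 = {a, c, f}  B2 = {c, f, i}  B3 = {a, c, h}  B4 = {d, f, i}  B5 = {a, f, g}  B6 = {a, e, f}  B7 = {f, g, j}  B8 = {a, b, g}
Tree: B1–B2, B1–B3, B2–B4, B1–B5, B5–B6, B5–B7, B5–B8
The largest bag has 3 vertices, giving width 2; this decomposition certifies tw(G) ≤ 2. For the lower bound, the 3 vertices {a, c, h} are pairwise adjacent, and any tree decomposition puts a clique entirely inside one bag — forcing width ≥ 2. Combining the bounds, tw(G) = 2.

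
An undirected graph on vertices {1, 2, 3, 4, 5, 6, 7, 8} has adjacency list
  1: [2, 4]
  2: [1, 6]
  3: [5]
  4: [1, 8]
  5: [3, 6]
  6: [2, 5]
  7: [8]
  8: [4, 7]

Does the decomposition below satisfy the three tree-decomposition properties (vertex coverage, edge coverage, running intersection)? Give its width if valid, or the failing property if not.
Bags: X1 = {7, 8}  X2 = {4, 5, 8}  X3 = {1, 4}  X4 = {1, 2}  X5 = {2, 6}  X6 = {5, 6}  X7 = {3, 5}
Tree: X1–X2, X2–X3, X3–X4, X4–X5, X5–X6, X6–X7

No — bags containing vertex 5 are not connected in the tree.

A tree decomposition must satisfy three properties: every vertex lies in some bag; for every edge, both endpoints lie together in some bag; and for every vertex, the bags containing it form a connected subtree. Here bags containing vertex 5 are not connected in the tree, so the decomposition is invalid.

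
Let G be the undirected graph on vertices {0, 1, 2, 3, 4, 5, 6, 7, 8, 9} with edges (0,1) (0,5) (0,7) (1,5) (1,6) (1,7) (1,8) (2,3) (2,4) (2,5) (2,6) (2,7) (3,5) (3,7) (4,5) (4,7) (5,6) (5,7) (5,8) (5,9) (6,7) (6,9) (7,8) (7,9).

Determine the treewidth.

A width-3 tree decomposition is:
Bags: B1 = {1, 5, 6, 7}  B2 = {1, 5, 7, 8}  B3 = {2, 5, 6, 7}  B4 = {0, 1, 5, 7}  B5 = {2, 3, 5, 7}  B6 = {5, 6, 7, 9}  B7 = {2, 4, 5, 7}
Tree: B1–B2, B1–B3, B1–B4, B3–B5, B1–B6, B5–B7
The largest bag has 4 vertices, giving width 3; this decomposition certifies tw(G) ≤ 3. On the other hand G contains the 4-clique {0, 1, 5, 7}. A clique must lie in a single bag of any decomposition, so no decomposition can have width below 3. Combining the bounds, tw(G) = 3.

3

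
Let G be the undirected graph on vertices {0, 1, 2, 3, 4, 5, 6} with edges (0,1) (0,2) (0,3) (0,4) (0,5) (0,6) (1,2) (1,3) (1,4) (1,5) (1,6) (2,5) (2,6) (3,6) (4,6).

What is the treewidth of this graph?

A width-3 tree decomposition is:
Bags: B1 = {0, 1, 2, 6}  B2 = {0, 1, 3, 6}  B3 = {0, 1, 2, 5}  B4 = {0, 1, 4, 6}
Tree: B1–B2, B1–B3, B1–B4
The largest bag has 4 vertices, giving width 3; this decomposition certifies tw(G) ≤ 3. On the other hand G contains the 4-clique {0, 1, 2, 5}. A clique must lie in a single bag of any decomposition, so no decomposition can have width below 3. Therefore the treewidth is 3.

3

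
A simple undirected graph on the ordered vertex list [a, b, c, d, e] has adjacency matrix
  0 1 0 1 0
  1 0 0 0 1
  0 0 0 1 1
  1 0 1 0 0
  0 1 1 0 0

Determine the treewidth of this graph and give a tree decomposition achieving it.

The largest bag has 3 vertices, giving width 2; this decomposition certifies tw(G) ≤ 2. Since b–a–d–c–e–b is a cycle in G, G is not acyclic. Forests are exactly the graphs of treewidth ≤ 1, so tw(G) ≥ 2. Hence tw(G) = 2 exactly.

Treewidth 2.
Bags: B1 = {a, b, d}  B2 = {b, c, d}  B3 = {b, c, e}
Tree: B1–B2, B2–B3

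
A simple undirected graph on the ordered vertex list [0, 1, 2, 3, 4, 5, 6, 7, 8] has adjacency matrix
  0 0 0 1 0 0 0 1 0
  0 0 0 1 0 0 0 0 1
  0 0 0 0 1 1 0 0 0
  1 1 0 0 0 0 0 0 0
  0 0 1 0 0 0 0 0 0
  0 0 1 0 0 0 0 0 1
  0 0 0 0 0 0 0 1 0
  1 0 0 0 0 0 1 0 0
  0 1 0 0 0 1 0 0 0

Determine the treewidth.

A width-1 tree decomposition is:
Bags: B1 = {6, 7}  B2 = {0, 7}  B3 = {0, 3}  B4 = {1, 3}  B5 = {1, 8}  B6 = {5, 8}  B7 = {2, 5}  B8 = {2, 4}
Tree: B1–B2, B2–B3, B3–B4, B4–B5, B5–B6, B6–B7, B7–B8
The largest bag has 2 vertices, giving width 1; this decomposition certifies tw(G) ≤ 1. Since G has at least one edge (e.g. 6–7), it is not an edgeless graph, so tw(G) ≥ 1. Combining the bounds, tw(G) = 1.

1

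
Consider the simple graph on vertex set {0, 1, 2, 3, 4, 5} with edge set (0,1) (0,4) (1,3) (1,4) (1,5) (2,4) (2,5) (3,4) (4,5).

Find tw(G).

A width-2 tree decomposition is:
Bags: B1 = {0, 1, 4}  B2 = {1, 3, 4}  B3 = {1, 4, 5}  B4 = {2, 4, 5}
Tree: B1–B2, B2–B3, B3–B4
Each bag holds 3 vertices, so the decomposition has width 2, which upper-bounds the treewidth. For the lower bound, the 3 vertices {0, 1, 4} are pairwise adjacent, and any tree decomposition puts a clique entirely inside one bag — forcing width ≥ 2. The upper and lower bounds meet at 2, so that is the treewidth.

2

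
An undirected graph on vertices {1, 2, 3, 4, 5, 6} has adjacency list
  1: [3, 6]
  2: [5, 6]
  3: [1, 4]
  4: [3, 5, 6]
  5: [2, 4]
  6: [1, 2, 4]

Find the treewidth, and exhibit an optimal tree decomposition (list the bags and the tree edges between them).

Every bag has size at most 3, so the width is 3 − 1 = 2 and tw(G) ≤ 2. For the lower bound, G contains the cycle 1–3–4–6–1, so G is not a forest; only forests have treewidth ≤ 1, hence tw(G) ≥ 2. Hence tw(G) = 2 exactly.

Treewidth 2.
Bags: B1 = {1, 3, 6}  B2 = {3, 4, 6}  B3 = {2, 4, 6}  B4 = {2, 4, 5}
Tree: B1–B2, B2–B3, B3–B4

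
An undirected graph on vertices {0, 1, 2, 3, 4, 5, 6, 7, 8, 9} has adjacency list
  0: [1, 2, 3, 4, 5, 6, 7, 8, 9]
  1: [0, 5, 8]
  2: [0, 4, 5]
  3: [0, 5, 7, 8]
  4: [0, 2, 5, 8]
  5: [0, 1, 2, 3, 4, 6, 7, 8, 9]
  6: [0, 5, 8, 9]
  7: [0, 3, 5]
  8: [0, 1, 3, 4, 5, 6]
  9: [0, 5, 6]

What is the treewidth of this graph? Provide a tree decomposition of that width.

Treewidth 3.
One optimal decomposition is:
Bags: B1 = {0, 3, 5, 8}  B2 = {0, 4, 5, 8}  B3 = {0, 1, 5, 8}  B4 = {0, 3, 5, 7}  B5 = {0, 5, 6, 8}  B6 = {0, 5, 6, 9}  B7 = {0, 2, 4, 5}
Tree: B1–B2, B2–B3, B1–B4, B2–B5, B5–B6, B2–B7

Each bag holds 4 vertices, so the decomposition has width 3, which upper-bounds the treewidth. For the lower bound, the 4 vertices {0, 1, 5, 8} are pairwise adjacent, and any tree decomposition puts a clique entirely inside one bag — forcing width ≥ 3. The upper and lower bounds meet at 3, so that is the treewidth.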